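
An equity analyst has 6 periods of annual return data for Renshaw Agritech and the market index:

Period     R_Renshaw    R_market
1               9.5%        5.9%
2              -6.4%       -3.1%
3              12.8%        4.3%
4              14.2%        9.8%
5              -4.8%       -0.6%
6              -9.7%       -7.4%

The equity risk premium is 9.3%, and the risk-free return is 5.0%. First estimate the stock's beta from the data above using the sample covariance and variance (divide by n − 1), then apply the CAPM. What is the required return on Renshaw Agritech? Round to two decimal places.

19.89%

Mean R_i = (9.5 − 6.4 + 12.8 + 14.2 − 4.8 − 9.7) / 6 = 2.6000%
Mean R_m = (5.9 − 3.1 + 4.3 + 9.8 − 0.6 − 7.4) / 6 = 1.4833%
Σ(R_i − R̄_i)(R_m − R̄_m) = 321.6100  ⇒  Cov = 321.6100 / 5 = 64.3220
Σ(R_m − R̄_m)² = 200.8683  ⇒  Var(R_m) = 200.8683 / 5 = 40.1737
β = Cov / Var(R_m) = 64.3220 / 40.1737 = 1.6011
E(R) = R_f + β × MRP = 5.0% + 1.6011 × 9.3% = 19.89%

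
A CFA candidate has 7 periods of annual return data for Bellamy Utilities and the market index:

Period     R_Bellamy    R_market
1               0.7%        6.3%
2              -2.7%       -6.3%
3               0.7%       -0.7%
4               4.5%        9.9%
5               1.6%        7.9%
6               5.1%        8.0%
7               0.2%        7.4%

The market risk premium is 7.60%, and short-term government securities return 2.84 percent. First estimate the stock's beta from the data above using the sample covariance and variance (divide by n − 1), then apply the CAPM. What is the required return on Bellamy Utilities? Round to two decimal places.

Mean R_i = (0.7 − 2.7 + 0.7 + 4.5 + 1.6 + 5.1 + 0.2) / 7 = 1.4429%
Mean R_m = (6.3 − 6.3 − 0.7 + 9.9 + 7.9 + 8.0 + 7.4) / 7 = 4.6429%
Σ(R_i − R̄_i)(R_m − R̄_m) = 73.5071  ⇒  Cov = 73.5071 / 6 = 12.2512
Σ(R_m − R̄_m)² = 208.1571  ⇒  Var(R_m) = 208.1571 / 6 = 34.6929
β = Cov / Var(R_m) = 12.2512 / 34.6929 = 0.3531
E(R) = R_f + β × MRP = 2.84% + 0.3531 × 7.60% = 5.52%

5.52%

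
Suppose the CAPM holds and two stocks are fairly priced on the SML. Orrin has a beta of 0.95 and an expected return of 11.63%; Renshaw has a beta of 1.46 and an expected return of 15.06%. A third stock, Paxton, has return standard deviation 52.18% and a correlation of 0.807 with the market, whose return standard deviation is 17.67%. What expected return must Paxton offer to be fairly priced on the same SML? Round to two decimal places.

MRP = (15.06% − 11.63%) / (1.46 − 0.95) = 6.7255%
R_f = 11.63% − 0.95 × 6.7255% = 5.2408%
β_Paxton = ρ·σ_i/σ_m = 0.807 × 52.18 / 17.67 = 2.3831
E(R_Paxton) = R_f + β × MRP = 5.2408% + 2.3831 × 6.7255% = 21.27%

21.27%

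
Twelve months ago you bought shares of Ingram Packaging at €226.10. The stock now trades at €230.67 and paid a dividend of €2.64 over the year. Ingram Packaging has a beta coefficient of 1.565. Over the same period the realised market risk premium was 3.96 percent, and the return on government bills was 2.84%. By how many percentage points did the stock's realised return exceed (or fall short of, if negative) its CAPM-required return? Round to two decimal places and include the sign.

-5.85%

Realised HPR = (P1 + D1 − P0) / P0 = (230.67 + 2.64 − 226.10) / 226.10 = 7.21 / 226.10 = 3.1889%
CAPM required = R_f + β·MRP = 2.84% + 1.565 × 3.96% = 9.03740%
α = realised − required = 3.1889% − 9.03740% = -5.85%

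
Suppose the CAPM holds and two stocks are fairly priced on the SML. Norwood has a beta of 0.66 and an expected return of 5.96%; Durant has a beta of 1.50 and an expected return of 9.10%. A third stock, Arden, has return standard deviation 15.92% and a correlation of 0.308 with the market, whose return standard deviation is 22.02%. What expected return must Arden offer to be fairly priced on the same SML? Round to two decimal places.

4.33%

MRP = (9.10% − 5.96%) / (1.50 − 0.66) = 3.7381%
R_f = 5.96% − 0.66 × 3.7381% = 3.4929%
β_Arden = ρ·σ_i/σ_m = 0.308 × 15.92 / 22.02 = 0.2227
E(R_Arden) = R_f + β × MRP = 3.4929% + 0.2227 × 3.7381% = 4.33%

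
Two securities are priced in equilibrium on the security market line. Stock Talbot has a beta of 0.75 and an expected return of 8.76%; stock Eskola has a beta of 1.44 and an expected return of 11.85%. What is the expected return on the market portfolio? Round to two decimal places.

Both satisfy E(R) = R_f + β·MRP, so the slope of the SML is
MRP = (11.85% − 8.76%) / (1.44 − 0.75) = 3.09% / 0.69 = 4.4783%
R_f = E(R_Talbot) − β_Talbot·MRP = 8.76% − 0.75 × 4.4783% = 5.4013%
E(R_m) = R_f + MRP = 5.4013% + 4.4783% = 9.88%

9.88%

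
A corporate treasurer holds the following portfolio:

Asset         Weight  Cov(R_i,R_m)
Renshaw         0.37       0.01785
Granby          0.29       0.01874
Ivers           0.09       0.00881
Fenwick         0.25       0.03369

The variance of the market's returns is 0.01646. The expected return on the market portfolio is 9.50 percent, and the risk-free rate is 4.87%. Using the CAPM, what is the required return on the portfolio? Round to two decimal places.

β_Renshaw = 0.01785 / 0.01646 = 1.0844
β_Granby = 0.01874 / 0.01646 = 1.1385
β_Ivers = 0.00881 / 0.01646 = 0.5352
β_Fenwick = 0.03369 / 0.01646 = 2.0468
β_P = Σ w_i β_i = 0.37×1.0844 + 0.29×1.1385 + 0.09×0.5352 + 0.25×2.0468 = 1.2913
MRP = 9.50% − 4.87% = 4.63%
E(R_P) = R_f + β_P × MRP = 4.87% + 1.2913 × 4.63% = 10.85%

10.85%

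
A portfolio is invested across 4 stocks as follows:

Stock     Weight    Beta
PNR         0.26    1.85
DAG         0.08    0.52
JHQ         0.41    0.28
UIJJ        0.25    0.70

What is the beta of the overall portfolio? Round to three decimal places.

β_P = Σ w_i β_i = 0.26×1.85 + 0.08×0.52 + 0.41×0.28 + 0.25×0.70 = 0.8124

0.812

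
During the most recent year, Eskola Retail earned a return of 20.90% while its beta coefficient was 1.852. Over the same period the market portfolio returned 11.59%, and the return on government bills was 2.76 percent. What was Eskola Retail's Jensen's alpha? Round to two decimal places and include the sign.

+1.79%

Market excess return = 11.59% − 2.76% = 8.83%
CAPM benchmark = R_f + β(R_m − R_f) = 2.76% + 1.852 × 8.83% = 19.11316%
α = actual − benchmark = 20.90% − 19.11316% = +1.79%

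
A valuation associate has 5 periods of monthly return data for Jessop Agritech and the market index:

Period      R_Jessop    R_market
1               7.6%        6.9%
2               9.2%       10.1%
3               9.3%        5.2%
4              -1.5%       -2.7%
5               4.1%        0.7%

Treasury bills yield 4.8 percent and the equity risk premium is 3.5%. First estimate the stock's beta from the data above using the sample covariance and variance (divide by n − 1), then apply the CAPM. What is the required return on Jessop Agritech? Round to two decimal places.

Mean R_i = (7.6 + 9.2 + 9.3 − 1.5 + 4.1) / 5 = 5.7400%
Mean R_m = (6.9 + 10.1 + 5.2 − 2.7 + 0.7) / 5 = 4.0400%
Σ(R_i − R̄_i)(R_m − R̄_m) = 84.6920  ⇒  Cov = 84.6920 / 4 = 21.1730
Σ(R_m − R̄_m)² = 102.8320  ⇒  Var(R_m) = 102.8320 / 4 = 25.7080
β = Cov / Var(R_m) = 21.1730 / 25.7080 = 0.8236
E(R) = R_f + β × MRP = 4.8% + 0.8236 × 3.5% = 7.68%

7.68%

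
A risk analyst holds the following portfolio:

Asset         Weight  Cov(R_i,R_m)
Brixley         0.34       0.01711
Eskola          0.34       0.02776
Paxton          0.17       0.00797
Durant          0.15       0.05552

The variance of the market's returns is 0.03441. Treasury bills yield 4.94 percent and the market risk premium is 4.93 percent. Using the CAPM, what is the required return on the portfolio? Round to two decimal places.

β_Brixley = 0.01711 / 0.03441 = 0.4972
β_Eskola = 0.02776 / 0.03441 = 0.8067
β_Paxton = 0.00797 / 0.03441 = 0.2316
β_Durant = 0.05552 / 0.03441 = 1.6135
β_P = Σ w_i β_i = 0.34×0.4972 + 0.34×0.8067 + 0.17×0.2316 + 0.15×1.6135 = 0.7247
E(R_P) = R_f + β_P × MRP = 4.94% + 0.7247 × 4.93% = 8.51%

8.51%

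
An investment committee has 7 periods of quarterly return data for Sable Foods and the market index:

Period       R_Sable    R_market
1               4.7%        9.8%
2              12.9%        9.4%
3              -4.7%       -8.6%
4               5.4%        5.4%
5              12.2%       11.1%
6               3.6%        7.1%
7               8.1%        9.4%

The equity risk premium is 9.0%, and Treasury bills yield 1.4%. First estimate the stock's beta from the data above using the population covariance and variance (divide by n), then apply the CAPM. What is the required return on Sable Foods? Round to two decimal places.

8.24%

Mean R_i = (4.7 + 12.9 − 4.7 + 5.4 + 12.2 + 3.6 + 8.1) / 7 = 6.0286%
Mean R_m = (9.8 + 9.4 − 8.6 + 5.4 + 11.1 + 7.1 + 9.4) / 7 = 6.2286%
Σ(R_i − R̄_i)(R_m − R̄_m) = 211.1743  ⇒  Cov = 211.1743 / 7 = 30.1678
Σ(R_m − R̄_m)² = 277.9343  ⇒  Var(R_m) = 277.9343 / 7 = 39.7049
β = Cov / Var(R_m) = 30.1678 / 39.7049 = 0.7598
E(R) = R_f + β × MRP = 1.4% + 0.7598 × 9.0% = 8.24%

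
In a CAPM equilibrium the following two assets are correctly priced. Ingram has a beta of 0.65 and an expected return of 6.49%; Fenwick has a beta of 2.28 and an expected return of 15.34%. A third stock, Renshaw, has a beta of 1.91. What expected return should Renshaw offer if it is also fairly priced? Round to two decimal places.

MRP (SML slope) = (15.34% − 6.49%) / (2.28 − 0.65) = 8.85% / 1.63 = 5.4294%
R_f (intercept) = 6.49% − 0.65 × 5.4294% = 2.9609%
E(R_Renshaw) = R_f + β × MRP = 2.9609% + 1.91 × 5.4294% = 13.33%

13.33%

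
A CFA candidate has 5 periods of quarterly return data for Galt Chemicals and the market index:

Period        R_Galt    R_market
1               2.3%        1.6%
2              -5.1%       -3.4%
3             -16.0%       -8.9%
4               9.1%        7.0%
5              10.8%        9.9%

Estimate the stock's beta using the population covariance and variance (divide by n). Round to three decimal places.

1.430

Mean R_i = (2.3 − 5.1 − 16.0 + 9.1 + 10.8) / 5 = 0.2200%
Mean R_m = (1.6 − 3.4 − 8.9 + 7.0 + 9.9) / 5 = 1.2400%
Σ(R_i − R̄_i)(R_m − R̄_m) = 332.6760  ⇒  Cov = 332.6760 / 5 = 66.5352
Σ(R_m − R̄_m)² = 232.6520  ⇒  Var(R_m) = 232.6520 / 5 = 46.5304
β = Cov / Var(R_m) = 66.5352 / 46.5304 = 1.4299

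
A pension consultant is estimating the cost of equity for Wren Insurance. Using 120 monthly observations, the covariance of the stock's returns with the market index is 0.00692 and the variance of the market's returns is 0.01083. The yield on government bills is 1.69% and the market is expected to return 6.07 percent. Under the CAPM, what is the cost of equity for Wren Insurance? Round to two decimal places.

β = Cov(R_i, R_m) / Var(R_m) = 0.00692 / 0.01083 = 0.6390
MRP = 6.07% − 1.69% = 4.38%
E(R) = R_f + β × MRP = 1.69% + 0.6390 × 4.38% = 4.49%

4.49%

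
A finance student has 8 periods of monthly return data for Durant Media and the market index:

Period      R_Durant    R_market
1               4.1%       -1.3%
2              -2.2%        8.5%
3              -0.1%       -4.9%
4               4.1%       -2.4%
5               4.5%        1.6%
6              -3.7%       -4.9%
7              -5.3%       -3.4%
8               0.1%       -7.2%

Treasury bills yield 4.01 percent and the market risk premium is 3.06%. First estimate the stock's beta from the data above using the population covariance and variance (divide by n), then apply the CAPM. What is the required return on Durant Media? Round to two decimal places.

4.22%

Mean R_i = (4.1 − 2.2 − 0.1 + 4.1 + 4.5 − 3.7 − 5.3 + 0.1) / 8 = 0.1875%
Mean R_m = (-1.3 + 8.5 − 4.9 − 2.4 + 1.6 − 4.9 − 3.4 − 7.2) / 8 = -1.7500%
Σ(R_i − R̄_i)(R_m − R̄_m) = 11.8750  ⇒  Cov = 11.8750 / 8 = 1.4844
Σ(R_m − R̄_m)² = 169.1800  ⇒  Var(R_m) = 169.1800 / 8 = 21.1475
β = Cov / Var(R_m) = 1.4844 / 21.1475 = 0.0702
E(R) = R_f + β × MRP = 4.01% + 0.0702 × 3.06% = 4.22%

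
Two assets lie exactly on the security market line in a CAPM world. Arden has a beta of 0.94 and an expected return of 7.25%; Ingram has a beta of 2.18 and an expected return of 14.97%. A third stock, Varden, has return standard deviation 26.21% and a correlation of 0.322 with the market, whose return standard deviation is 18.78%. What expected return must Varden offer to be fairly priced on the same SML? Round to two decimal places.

4.20%

MRP = (14.97% − 7.25%) / (2.18 − 0.94) = 6.2258%
R_f = 7.25% − 0.94 × 6.2258% = 1.3977%
β_Varden = ρ·σ_i/σ_m = 0.322 × 26.21 / 18.78 = 0.4494
E(R_Varden) = R_f + β × MRP = 1.3977% + 0.4494 × 6.2258% = 4.20%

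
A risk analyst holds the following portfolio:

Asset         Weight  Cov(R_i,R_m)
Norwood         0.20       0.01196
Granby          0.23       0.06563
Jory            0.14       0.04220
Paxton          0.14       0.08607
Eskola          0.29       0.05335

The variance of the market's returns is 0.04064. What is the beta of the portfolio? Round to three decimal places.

1.253

β_Norwood = 0.01196 / 0.04064 = 0.2943
β_Granby = 0.06563 / 0.04064 = 1.6149
β_Jory = 0.04220 / 0.04064 = 1.0384
β_Paxton = 0.08607 / 0.04064 = 2.1179
β_Eskola = 0.05335 / 0.04064 = 1.3127
β_P = Σ w_i β_i = 0.20×0.2943 + 0.23×1.6149 + 0.14×1.0384 + 0.14×2.1179 + 0.29×1.3127 = 1.2529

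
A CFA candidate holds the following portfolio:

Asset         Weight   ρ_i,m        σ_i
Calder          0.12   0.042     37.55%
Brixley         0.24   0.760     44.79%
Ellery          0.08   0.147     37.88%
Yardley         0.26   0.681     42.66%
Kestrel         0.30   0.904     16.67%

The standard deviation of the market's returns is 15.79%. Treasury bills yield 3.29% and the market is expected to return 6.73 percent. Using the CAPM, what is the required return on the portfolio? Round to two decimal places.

7.84%

β_Calder = 0.042 × 37.55% / 15.79% = 0.0999
β_Brixley = 0.760 × 44.79% / 15.79% = 2.1558
β_Ellery = 0.147 × 37.88% / 15.79% = 0.3527
β_Yardley = 0.681 × 42.66% / 15.79% = 1.8399
β_Kestrel = 0.904 × 16.67% / 15.79% = 0.9544
β_P = Σ w_i β_i = 0.12×0.0999 + 0.24×2.1558 + 0.08×0.3527 + 0.26×1.8399 + 0.30×0.9544 = 1.3223
MRP = 6.73% − 3.29% = 3.44%
E(R_P) = R_f + β_P × MRP = 3.29% + 1.3223 × 3.44% = 7.84%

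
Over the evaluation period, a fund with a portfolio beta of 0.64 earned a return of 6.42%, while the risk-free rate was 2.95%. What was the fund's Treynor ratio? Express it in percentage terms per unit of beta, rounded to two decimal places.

5.42%

Treynor = (R_P − R_f) / β_P = (6.42% − 2.95%) / 0.6400 = 3.47% / 0.6400 = 5.42%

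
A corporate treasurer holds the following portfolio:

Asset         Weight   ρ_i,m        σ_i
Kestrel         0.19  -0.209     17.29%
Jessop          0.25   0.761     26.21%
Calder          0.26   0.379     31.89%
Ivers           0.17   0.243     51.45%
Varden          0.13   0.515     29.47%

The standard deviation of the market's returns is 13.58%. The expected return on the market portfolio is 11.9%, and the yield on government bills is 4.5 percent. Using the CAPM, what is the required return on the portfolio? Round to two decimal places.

β_Kestrel = -0.209 × 17.29% / 13.58% = -0.2661
β_Jessop = 0.761 × 26.21% / 13.58% = 1.4688
β_Calder = 0.379 × 31.89% / 13.58% = 0.8900
β_Ivers = 0.243 × 51.45% / 13.58% = 0.9206
β_Varden = 0.515 × 29.47% / 13.58% = 1.1176
β_P = Σ w_i β_i = 0.19×-0.2661 + 0.25×1.4688 + 0.26×0.8900 + 0.17×0.9206 + 0.13×1.1176 = 0.8498
MRP = 11.9% − 4.5% = 7.40%
E(R_P) = R_f + β_P × MRP = 4.5% + 0.8498 × 7.4% = 10.79%

10.79%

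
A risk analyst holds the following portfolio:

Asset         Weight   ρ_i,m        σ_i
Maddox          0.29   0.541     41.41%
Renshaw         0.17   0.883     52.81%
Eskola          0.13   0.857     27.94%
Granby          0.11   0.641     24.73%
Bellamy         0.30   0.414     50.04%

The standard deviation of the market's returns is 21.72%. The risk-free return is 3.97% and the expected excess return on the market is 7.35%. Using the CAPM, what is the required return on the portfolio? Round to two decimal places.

β_Maddox = 0.541 × 41.41% / 21.72% = 1.0314
β_Renshaw = 0.883 × 52.81% / 21.72% = 2.1469
β_Eskola = 0.857 × 27.94% / 21.72% = 1.1024
β_Granby = 0.641 × 24.73% / 21.72% = 0.7298
β_Bellamy = 0.414 × 50.04% / 21.72% = 0.9538
β_P = Σ w_i β_i = 0.29×1.0314 + 0.17×2.1469 + 0.13×1.1024 + 0.11×0.7298 + 0.30×0.9538 = 1.1738
E(R_P) = R_f + β_P × MRP = 3.97% + 1.1738 × 7.35% = 12.60%

12.60%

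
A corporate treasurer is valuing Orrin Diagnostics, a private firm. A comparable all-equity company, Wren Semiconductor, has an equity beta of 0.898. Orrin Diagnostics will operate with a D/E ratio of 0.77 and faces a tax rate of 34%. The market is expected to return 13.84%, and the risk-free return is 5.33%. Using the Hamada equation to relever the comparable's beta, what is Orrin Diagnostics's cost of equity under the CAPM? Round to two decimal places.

16.86%

β_L = β_U × [1 + (1 − t)(D/E)] = 0.898 × [1 + (1 − 0.34) × 0.77]
    = 0.898 × [1 + 0.66 × 0.77] = 0.898 × 1.5082 = 1.3544
MRP = 13.84% − 5.33% = 8.51%
E(R) = R_f + β_L × MRP = 5.33% + 1.3544 × 8.51% = 16.86%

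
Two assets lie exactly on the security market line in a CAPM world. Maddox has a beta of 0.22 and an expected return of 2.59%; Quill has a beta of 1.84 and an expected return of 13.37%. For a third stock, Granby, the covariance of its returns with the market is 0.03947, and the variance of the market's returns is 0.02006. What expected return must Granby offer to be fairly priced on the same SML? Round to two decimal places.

14.22%

MRP = (13.37% − 2.59%) / (1.84 − 0.22) = 6.6543%
R_f = 2.59% − 0.22 × 6.6543% = 1.1261%
β_Granby = Cov / Var(R_m) = 0.03947 / 0.02006 = 1.9676
E(R_Granby) = R_f + β × MRP = 1.1261% + 1.9676 × 6.6543% = 14.22%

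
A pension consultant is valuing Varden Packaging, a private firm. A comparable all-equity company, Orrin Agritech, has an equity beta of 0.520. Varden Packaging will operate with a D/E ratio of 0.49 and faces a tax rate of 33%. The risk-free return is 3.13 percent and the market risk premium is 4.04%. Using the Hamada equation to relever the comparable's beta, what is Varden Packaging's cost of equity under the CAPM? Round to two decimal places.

5.92%

β_L = β_U × [1 + (1 − t)(D/E)] = 0.520 × [1 + (1 − 0.33) × 0.49]
    = 0.520 × [1 + 0.67 × 0.49] = 0.520 × 1.3283 = 0.6907
E(R) = R_f + β_L × MRP = 3.13% + 0.6907 × 4.04% = 5.92%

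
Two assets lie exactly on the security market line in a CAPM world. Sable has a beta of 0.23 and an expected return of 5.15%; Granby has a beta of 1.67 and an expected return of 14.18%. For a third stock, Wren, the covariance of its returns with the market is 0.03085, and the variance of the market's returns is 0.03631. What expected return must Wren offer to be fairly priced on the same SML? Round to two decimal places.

9.04%

MRP = (14.18% − 5.15%) / (1.67 − 0.23) = 6.2708%
R_f = 5.15% − 0.23 × 6.2708% = 3.7077%
β_Wren = Cov / Var(R_m) = 0.03085 / 0.03631 = 0.8496
E(R_Wren) = R_f + β × MRP = 3.7077% + 0.8496 × 6.2708% = 9.04%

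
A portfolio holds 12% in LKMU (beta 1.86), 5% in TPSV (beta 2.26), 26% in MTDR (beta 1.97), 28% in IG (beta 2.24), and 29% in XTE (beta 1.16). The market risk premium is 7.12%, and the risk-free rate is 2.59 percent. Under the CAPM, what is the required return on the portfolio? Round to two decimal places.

β_P = Σ w_i β_i = 0.12×1.86 + 0.05×2.26 + 0.26×1.97 + 0.28×2.24 + 0.29×1.16 = 1.8120
E(R_P) = R_f + β_P × MRP = 2.59% + 1.8120 × 7.12% = 15.49%

15.49%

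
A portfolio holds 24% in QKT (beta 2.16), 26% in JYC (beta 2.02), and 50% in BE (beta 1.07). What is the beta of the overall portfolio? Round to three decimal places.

1.579

β_P = Σ w_i β_i = 0.24×2.16 + 0.26×2.02 + 0.50×1.07 = 1.5786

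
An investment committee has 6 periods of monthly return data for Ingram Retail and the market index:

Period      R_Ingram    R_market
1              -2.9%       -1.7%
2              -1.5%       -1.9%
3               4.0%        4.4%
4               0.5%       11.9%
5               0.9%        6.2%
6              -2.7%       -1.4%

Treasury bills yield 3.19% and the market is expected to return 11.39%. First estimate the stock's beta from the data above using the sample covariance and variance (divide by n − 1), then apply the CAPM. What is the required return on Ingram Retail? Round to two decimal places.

5.58%

Mean R_i = (-2.9 − 1.5 + 4.0 + 0.5 + 0.9 − 2.7) / 6 = -0.2833%
Mean R_m = (-1.7 − 1.9 + 4.4 + 11.9 + 6.2 − 1.4) / 6 = 2.9167%
Σ(R_i − R̄_i)(R_m − R̄_m) = 45.6483  ⇒  Cov = 45.6483 / 5 = 9.1297
Σ(R_m − R̄_m)² = 156.8283  ⇒  Var(R_m) = 156.8283 / 5 = 31.3657
β = Cov / Var(R_m) = 9.1297 / 31.3657 = 0.2911
MRP = 11.39% − 3.19% = 8.20%
E(R) = R_f + β × MRP = 3.19% + 0.2911 × 8.20% = 5.58%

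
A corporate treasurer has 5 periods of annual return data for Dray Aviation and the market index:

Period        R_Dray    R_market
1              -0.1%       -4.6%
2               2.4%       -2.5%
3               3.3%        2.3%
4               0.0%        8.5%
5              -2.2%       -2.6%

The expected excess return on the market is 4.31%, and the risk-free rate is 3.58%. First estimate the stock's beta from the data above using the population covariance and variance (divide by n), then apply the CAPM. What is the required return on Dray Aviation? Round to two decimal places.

3.85%

Mean R_i = (-0.1 + 2.4 + 3.3 + 0.0 − 2.2) / 5 = 0.6800%
Mean R_m = (-4.6 − 2.5 + 2.3 + 8.5 − 2.6) / 5 = 0.2200%
Σ(R_i − R̄_i)(R_m − R̄_m) = 7.0220  ⇒  Cov = 7.0220 / 5 = 1.4044
Σ(R_m − R̄_m)² = 111.4680  ⇒  Var(R_m) = 111.4680 / 5 = 22.2936
β = Cov / Var(R_m) = 1.4044 / 22.2936 = 0.0630
E(R) = R_f + β × MRP = 3.58% + 0.0630 × 4.31% = 3.85%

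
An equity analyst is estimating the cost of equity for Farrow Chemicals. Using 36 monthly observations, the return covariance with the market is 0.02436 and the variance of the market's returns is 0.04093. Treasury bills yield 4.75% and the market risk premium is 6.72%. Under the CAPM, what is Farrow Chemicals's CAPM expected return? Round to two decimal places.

8.75%

β = Cov(R_i, R_m) / Var(R_m) = 0.02436 / 0.04093 = 0.5952
E(R) = R_f + β × MRP = 4.75% + 0.5952 × 6.72% = 8.75%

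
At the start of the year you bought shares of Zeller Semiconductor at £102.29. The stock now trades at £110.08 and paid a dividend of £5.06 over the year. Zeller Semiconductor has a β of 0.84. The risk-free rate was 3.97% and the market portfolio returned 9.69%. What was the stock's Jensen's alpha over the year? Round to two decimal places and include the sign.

Realised HPR = (P1 + D1 − P0) / P0 = (110.08 + 5.06 − 102.29) / 102.29 = 12.85 / 102.29 = 12.5623%
MRP = 9.69% − 3.97% = 5.72%
CAPM required = R_f + β·MRP = 3.97% + 0.84 × 5.72% = 8.7748%
α = realised − required = 12.5623% − 8.7748% = +3.79%

+3.79%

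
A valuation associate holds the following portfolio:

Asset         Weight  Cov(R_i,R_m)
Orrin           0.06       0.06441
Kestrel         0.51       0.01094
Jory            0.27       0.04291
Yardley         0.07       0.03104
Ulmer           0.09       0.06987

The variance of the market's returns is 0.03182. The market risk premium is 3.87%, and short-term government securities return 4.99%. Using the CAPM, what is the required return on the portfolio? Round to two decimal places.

β_Orrin = 0.06441 / 0.03182 = 2.0242
β_Kestrel = 0.01094 / 0.03182 = 0.3438
β_Jory = 0.04291 / 0.03182 = 1.3485
β_Yardley = 0.03104 / 0.03182 = 0.9755
β_Ulmer = 0.06987 / 0.03182 = 2.1958
β_P = Σ w_i β_i = 0.06×2.0242 + 0.51×0.3438 + 0.27×1.3485 + 0.07×0.9755 + 0.09×2.1958 = 0.9268
E(R_P) = R_f + β_P × MRP = 4.99% + 0.9268 × 3.87% = 8.58%

8.58%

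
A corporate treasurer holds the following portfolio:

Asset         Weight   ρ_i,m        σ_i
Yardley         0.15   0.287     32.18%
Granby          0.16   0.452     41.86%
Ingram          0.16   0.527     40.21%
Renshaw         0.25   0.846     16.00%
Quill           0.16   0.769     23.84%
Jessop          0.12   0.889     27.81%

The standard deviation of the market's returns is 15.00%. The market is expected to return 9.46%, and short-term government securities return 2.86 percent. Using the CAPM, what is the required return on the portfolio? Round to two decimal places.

β_Yardley = 0.287 × 32.18% / 15.00% = 0.6157
β_Granby = 0.452 × 41.86% / 15.00% = 1.2614
β_Ingram = 0.527 × 40.21% / 15.00% = 1.4127
β_Renshaw = 0.846 × 16.00% / 15.00% = 0.9024
β_Quill = 0.769 × 23.84% / 15.00% = 1.2222
β_Jessop = 0.889 × 27.81% / 15.00% = 1.6482
β_P = Σ w_i β_i = 0.15×0.6157 + 0.16×1.2614 + 0.16×1.4127 + 0.25×0.9024 + 0.16×1.2222 + 0.12×1.6482 = 1.1391
MRP = 9.46% − 2.86% = 6.60%
E(R_P) = R_f + β_P × MRP = 2.86% + 1.1391 × 6.60% = 10.38%

10.38%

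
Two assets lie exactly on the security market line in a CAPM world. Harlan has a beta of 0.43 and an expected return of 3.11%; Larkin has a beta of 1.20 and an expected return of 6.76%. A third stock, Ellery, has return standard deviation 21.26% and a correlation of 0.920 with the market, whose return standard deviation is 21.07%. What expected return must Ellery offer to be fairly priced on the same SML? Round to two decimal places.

MRP = (6.76% − 3.11%) / (1.20 − 0.43) = 4.7403%
R_f = 3.11% − 0.43 × 4.7403% = 1.0717%
β_Ellery = ρ·σ_i/σ_m = 0.920 × 21.26 / 21.07 = 0.9283
E(R_Ellery) = R_f + β × MRP = 1.0717% + 0.9283 × 4.7403% = 5.47%

5.47%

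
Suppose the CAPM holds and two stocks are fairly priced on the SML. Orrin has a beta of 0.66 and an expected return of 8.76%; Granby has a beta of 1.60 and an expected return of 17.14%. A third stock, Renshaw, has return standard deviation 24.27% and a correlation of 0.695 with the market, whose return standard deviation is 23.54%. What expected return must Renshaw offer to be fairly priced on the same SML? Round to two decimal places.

MRP = (17.14% − 8.76%) / (1.60 − 0.66) = 8.9149%
R_f = 8.76% − 0.66 × 8.9149% = 2.8762%
β_Renshaw = ρ·σ_i/σ_m = 0.695 × 24.27 / 23.54 = 0.7166
E(R_Renshaw) = R_f + β × MRP = 2.8762% + 0.7166 × 8.9149% = 9.26%

9.26%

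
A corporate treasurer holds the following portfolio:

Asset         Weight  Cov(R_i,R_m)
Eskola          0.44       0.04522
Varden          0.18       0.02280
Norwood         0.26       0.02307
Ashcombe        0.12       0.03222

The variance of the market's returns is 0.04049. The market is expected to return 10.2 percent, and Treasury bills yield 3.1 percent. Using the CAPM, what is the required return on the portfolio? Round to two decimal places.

9.04%

β_Eskola = 0.04522 / 0.04049 = 1.1168
β_Varden = 0.02280 / 0.04049 = 0.5631
β_Norwood = 0.02307 / 0.04049 = 0.5698
β_Ashcombe = 0.03222 / 0.04049 = 0.7958
β_P = Σ w_i β_i = 0.44×1.1168 + 0.18×0.5631 + 0.26×0.5698 + 0.12×0.7958 = 0.8364
MRP = 10.2% − 3.1% = 7.10%
E(R_P) = R_f + β_P × MRP = 3.1% + 0.8364 × 7.1% = 9.04%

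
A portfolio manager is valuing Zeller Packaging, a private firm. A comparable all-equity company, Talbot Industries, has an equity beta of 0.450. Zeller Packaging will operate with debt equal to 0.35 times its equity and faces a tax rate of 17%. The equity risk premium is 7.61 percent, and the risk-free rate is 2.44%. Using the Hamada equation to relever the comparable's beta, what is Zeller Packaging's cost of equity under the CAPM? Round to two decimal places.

β_L = β_U × [1 + (1 − t)(D/E)] = 0.450 × [1 + (1 − 0.17) × 0.35]
    = 0.450 × [1 + 0.83 × 0.35] = 0.450 × 1.2905 = 0.5807
E(R) = R_f + β_L × MRP = 2.44% + 0.5807 × 7.61% = 6.86%

6.86%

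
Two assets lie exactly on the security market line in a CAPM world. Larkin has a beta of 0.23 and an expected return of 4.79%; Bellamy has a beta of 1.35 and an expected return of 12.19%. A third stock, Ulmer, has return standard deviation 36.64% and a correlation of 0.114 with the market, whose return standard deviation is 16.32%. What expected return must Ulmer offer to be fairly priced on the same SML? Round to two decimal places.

4.96%

MRP = (12.19% − 4.79%) / (1.35 − 0.23) = 6.6071%
R_f = 4.79% − 0.23 × 6.6071% = 3.2704%
β_Ulmer = ρ·σ_i/σ_m = 0.114 × 36.64 / 16.32 = 0.2559
E(R_Ulmer) = R_f + β × MRP = 3.2704% + 0.2559 × 6.6071% = 4.96%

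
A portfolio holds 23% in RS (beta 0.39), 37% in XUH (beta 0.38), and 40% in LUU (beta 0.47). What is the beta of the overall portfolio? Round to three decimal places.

0.418

β_P = Σ w_i β_i = 0.23×0.39 + 0.37×0.38 + 0.40×0.47 = 0.4183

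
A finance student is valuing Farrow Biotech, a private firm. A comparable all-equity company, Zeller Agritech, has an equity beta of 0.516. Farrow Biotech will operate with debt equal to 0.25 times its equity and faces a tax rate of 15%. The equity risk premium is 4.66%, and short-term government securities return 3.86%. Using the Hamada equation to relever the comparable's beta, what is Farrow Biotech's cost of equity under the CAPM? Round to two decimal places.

β_L = β_U × [1 + (1 − t)(D/E)] = 0.516 × [1 + (1 − 0.15) × 0.25]
    = 0.516 × [1 + 0.85 × 0.25] = 0.516 × 1.2125 = 0.6257
E(R) = R_f + β_L × MRP = 3.86% + 0.6257 × 4.66% = 6.78%

6.78%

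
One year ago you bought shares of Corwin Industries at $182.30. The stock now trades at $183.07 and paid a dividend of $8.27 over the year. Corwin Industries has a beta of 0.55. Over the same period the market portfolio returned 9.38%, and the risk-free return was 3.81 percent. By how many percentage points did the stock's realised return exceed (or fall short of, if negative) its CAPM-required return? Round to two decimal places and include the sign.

Realised HPR = (P1 + D1 − P0) / P0 = (183.07 + 8.27 − 182.30) / 182.30 = 9.04 / 182.30 = 4.9589%
MRP = 9.38% − 3.81% = 5.57%
CAPM required = R_f + β·MRP = 3.81% + 0.55 × 5.57% = 6.8735%
α = realised − required = 4.9589% − 6.8735% = -1.91%

-1.91%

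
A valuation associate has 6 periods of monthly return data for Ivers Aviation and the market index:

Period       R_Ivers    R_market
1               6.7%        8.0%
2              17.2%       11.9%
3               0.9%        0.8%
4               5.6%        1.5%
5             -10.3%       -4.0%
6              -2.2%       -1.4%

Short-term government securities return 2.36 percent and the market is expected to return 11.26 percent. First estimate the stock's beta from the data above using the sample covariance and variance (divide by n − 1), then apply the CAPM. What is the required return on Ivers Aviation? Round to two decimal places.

15.33%

Mean R_i = (6.7 + 17.2 + 0.9 + 5.6 − 10.3 − 2.2) / 6 = 2.9833%
Mean R_m = (8.0 + 11.9 + 0.8 + 1.5 − 4.0 − 1.4) / 6 = 2.8000%
Σ(R_i − R̄_i)(R_m − R̄_m) = 261.5600  ⇒  Cov = 261.5600 / 5 = 52.3120
Σ(R_m − R̄_m)² = 179.4200  ⇒  Var(R_m) = 179.4200 / 5 = 35.8840
β = Cov / Var(R_m) = 52.3120 / 35.8840 = 1.4578
MRP = 11.26% − 2.36% = 8.90%
E(R) = R_f + β × MRP = 2.36% + 1.4578 × 8.90% = 15.33%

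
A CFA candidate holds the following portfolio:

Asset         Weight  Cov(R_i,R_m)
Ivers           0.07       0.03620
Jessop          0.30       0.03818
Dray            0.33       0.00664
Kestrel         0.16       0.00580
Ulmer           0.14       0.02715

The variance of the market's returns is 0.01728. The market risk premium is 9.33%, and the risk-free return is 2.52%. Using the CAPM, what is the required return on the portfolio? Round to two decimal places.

β_Ivers = 0.03620 / 0.01728 = 2.0949
β_Jessop = 0.03818 / 0.01728 = 2.2095
β_Dray = 0.00664 / 0.01728 = 0.3843
β_Kestrel = 0.00580 / 0.01728 = 0.3356
β_Ulmer = 0.02715 / 0.01728 = 1.5712
β_P = Σ w_i β_i = 0.07×2.0949 + 0.30×2.2095 + 0.33×0.3843 + 0.16×0.3356 + 0.14×1.5712 = 1.2100
E(R_P) = R_f + β_P × MRP = 2.52% + 1.2100 × 9.33% = 13.81%

13.81%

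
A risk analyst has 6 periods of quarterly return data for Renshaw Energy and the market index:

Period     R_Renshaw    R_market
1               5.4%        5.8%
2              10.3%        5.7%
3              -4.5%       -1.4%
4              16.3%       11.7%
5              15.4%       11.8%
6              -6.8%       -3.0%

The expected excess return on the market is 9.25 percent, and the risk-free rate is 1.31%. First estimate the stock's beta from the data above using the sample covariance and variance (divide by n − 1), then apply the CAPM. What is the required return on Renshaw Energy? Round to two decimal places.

15.62%

Mean R_i = (5.4 + 10.3 − 4.5 + 16.3 + 15.4 − 6.8) / 6 = 6.0167%
Mean R_m = (5.8 + 5.7 − 1.4 + 11.7 + 11.8 − 3.0) / 6 = 5.1000%
Σ(R_i − R̄_i)(R_m − R̄_m) = 305.0500  ⇒  Cov = 305.0500 / 5 = 61.0100
Σ(R_m − R̄_m)² = 197.1600  ⇒  Var(R_m) = 197.1600 / 5 = 39.4320
β = Cov / Var(R_m) = 61.0100 / 39.4320 = 1.5472
E(R) = R_f + β × MRP = 1.31% + 1.5472 × 9.25% = 15.62%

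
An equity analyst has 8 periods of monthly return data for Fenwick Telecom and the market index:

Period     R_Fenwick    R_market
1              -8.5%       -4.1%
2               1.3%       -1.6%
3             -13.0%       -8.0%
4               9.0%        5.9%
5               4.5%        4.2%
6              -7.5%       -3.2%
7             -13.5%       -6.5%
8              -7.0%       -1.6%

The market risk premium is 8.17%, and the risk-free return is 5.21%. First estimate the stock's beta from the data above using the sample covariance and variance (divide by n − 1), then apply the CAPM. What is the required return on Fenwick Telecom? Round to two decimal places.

Mean R_i = (-8.5 + 1.3 − 13.0 + 9.0 + 4.5 − 7.5 − 13.5 − 7.0) / 8 = -4.3375%
Mean R_m = (-4.1 − 1.6 − 8.0 + 5.9 + 4.2 − 3.2 − 6.5 − 1.6) / 8 = -1.8625%
Σ(R_i − R̄_i)(R_m − R̄_m) = 267.0913  ⇒  Cov = 267.0913 / 7 = 38.1559
Σ(R_m − R̄_m)² = 163.1188  ⇒  Var(R_m) = 163.1188 / 7 = 23.3027
β = Cov / Var(R_m) = 38.1559 / 23.3027 = 1.6374
E(R) = R_f + β × MRP = 5.21% + 1.6374 × 8.17% = 18.59%

18.59%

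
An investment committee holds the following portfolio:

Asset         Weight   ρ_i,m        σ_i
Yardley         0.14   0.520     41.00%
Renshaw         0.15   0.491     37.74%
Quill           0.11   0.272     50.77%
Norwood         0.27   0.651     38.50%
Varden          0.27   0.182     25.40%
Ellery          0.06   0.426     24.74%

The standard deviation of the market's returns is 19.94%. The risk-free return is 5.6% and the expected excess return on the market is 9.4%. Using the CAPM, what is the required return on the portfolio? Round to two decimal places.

β_Yardley = 0.520 × 41.00% / 19.94% = 1.0692
β_Renshaw = 0.491 × 37.74% / 19.94% = 0.9293
β_Quill = 0.272 × 50.77% / 19.94% = 0.6925
β_Norwood = 0.651 × 38.50% / 19.94% = 1.2569
β_Varden = 0.182 × 25.40% / 19.94% = 0.2318
β_Ellery = 0.426 × 24.74% / 19.94% = 0.5285
β_P = Σ w_i β_i = 0.14×1.0692 + 0.15×0.9293 + 0.11×0.6925 + 0.27×1.2569 + 0.27×0.2318 + 0.06×0.5285 = 0.7989
E(R_P) = R_f + β_P × MRP = 5.6% + 0.7989 × 9.4% = 13.11%

13.11%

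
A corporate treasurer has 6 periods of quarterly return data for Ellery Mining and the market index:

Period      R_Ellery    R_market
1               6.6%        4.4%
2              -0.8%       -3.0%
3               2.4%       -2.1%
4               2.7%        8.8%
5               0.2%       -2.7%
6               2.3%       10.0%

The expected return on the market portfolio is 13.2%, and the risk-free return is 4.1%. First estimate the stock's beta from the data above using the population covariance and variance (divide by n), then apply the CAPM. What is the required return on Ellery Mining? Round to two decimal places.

Mean R_i = (6.6 − 0.8 + 2.4 + 2.7 + 0.2 + 2.3) / 6 = 2.2333%
Mean R_m = (4.4 − 3.0 − 2.1 + 8.8 − 2.7 + 10.0) / 6 = 2.5667%
Σ(R_i − R̄_i)(R_m − R̄_m) = 38.2267  ⇒  Cov = 38.2267 / 6 = 6.3711
Σ(R_m − R̄_m)² = 177.9733  ⇒  Var(R_m) = 177.9733 / 6 = 29.6622
β = Cov / Var(R_m) = 6.3711 / 29.6622 = 0.2148
MRP = 13.2% − 4.1% = 9.10%
E(R) = R_f + β × MRP = 4.1% + 0.2148 × 9.1% = 6.05%

6.05%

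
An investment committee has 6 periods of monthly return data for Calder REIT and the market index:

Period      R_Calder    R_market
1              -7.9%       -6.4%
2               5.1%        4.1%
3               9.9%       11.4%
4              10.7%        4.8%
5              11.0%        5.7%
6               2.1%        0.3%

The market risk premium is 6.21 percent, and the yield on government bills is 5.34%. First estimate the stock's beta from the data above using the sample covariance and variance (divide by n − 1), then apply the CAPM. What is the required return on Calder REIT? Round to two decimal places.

12.22%

Mean R_i = (-7.9 + 5.1 + 9.9 + 10.7 + 11.0 + 2.1) / 6 = 5.1500%
Mean R_m = (-6.4 + 4.1 + 11.4 + 4.8 + 5.7 + 0.3) / 6 = 3.3167%
Σ(R_i − R̄_i)(R_m − R̄_m) = 196.5350  ⇒  Cov = 196.5350 / 5 = 39.3070
Σ(R_m − R̄_m)² = 177.3483  ⇒  Var(R_m) = 177.3483 / 5 = 35.4697
β = Cov / Var(R_m) = 39.3070 / 35.4697 = 1.1082
E(R) = R_f + β × MRP = 5.34% + 1.1082 × 6.21% = 12.22%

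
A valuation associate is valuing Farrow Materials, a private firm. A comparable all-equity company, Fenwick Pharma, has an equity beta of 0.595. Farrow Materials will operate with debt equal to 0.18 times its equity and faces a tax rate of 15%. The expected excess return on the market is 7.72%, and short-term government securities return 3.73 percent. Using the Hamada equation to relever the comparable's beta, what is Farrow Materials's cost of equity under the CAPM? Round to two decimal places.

9.03%

β_L = β_U × [1 + (1 − t)(D/E)] = 0.595 × [1 + (1 − 0.15) × 0.18]
    = 0.595 × [1 + 0.85 × 0.18] = 0.595 × 1.1530 = 0.6860
E(R) = R_f + β_L × MRP = 3.73% + 0.6860 × 7.72% = 9.03%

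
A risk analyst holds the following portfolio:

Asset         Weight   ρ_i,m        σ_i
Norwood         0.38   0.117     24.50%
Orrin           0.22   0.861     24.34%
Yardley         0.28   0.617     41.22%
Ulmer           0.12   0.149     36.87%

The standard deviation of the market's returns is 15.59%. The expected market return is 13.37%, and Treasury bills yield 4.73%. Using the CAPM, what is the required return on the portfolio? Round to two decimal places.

β_Norwood = 0.117 × 24.50% / 15.59% = 0.1839
β_Orrin = 0.861 × 24.34% / 15.59% = 1.3442
β_Yardley = 0.617 × 41.22% / 15.59% = 1.6313
β_Ulmer = 0.149 × 36.87% / 15.59% = 0.3524
β_P = Σ w_i β_i = 0.38×0.1839 + 0.22×1.3442 + 0.28×1.6313 + 0.12×0.3524 = 0.8647
MRP = 13.37% − 4.73% = 8.64%
E(R_P) = R_f + β_P × MRP = 4.73% + 0.8647 × 8.64% = 12.20%

12.20%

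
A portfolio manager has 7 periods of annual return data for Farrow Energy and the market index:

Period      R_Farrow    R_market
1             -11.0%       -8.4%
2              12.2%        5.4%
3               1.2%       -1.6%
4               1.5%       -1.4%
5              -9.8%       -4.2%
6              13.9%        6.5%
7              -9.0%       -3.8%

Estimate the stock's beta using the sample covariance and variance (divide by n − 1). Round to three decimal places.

1.870

Mean R_i = (-11.0 + 12.2 + 1.2 + 1.5 − 9.8 + 13.9 − 9.0) / 7 = -0.1429%
Mean R_m = (-8.4 + 5.4 − 1.6 − 1.4 − 4.2 + 6.5 − 3.8) / 7 = -1.0714%
Σ(R_i − R̄_i)(R_m − R̄_m) = 318.8986  ⇒  Cov = 318.8986 / 6 = 53.1498
Σ(R_m − R̄_m)² = 170.5343  ⇒  Var(R_m) = 170.5343 / 6 = 28.4224
β = Cov / Var(R_m) = 53.1498 / 28.4224 = 1.8700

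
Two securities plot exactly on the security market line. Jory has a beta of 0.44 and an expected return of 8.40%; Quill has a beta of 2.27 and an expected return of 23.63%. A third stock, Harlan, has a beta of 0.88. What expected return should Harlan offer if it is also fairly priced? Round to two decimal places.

MRP (SML slope) = (23.63% − 8.40%) / (2.27 − 0.44) = 15.23% / 1.83 = 8.3224%
R_f (intercept) = 8.40% − 0.44 × 8.3224% = 4.7381%
E(R_Harlan) = R_f + β × MRP = 4.7381% + 0.88 × 8.3224% = 12.06%

12.06%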